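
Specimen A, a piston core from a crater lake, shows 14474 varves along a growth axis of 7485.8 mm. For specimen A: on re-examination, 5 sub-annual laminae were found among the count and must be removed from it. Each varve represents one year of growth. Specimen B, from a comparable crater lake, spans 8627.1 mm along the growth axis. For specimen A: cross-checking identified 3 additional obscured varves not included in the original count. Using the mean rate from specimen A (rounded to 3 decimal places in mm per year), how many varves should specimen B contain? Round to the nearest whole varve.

Specimen A: adjusted count: 14474 − 5 + 3 = 14472 varves.
A: 7485.8 mm over 14472 years gives 7485.8 / 14472 ≈ 0.517 mm per year.
B spans 8627.1 / 0.517 = 16686.85 years ≈ 16687 varves.

16687 varves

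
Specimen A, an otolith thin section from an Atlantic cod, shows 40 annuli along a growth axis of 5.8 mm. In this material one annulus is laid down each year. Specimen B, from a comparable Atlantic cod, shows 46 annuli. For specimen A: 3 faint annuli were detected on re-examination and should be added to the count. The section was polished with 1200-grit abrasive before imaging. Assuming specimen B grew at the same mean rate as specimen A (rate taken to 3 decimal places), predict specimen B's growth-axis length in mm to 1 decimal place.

Specimen A: adjusted count: 40 + 3 = 43 annuli.
A: Extension rate ≈ 5.8 / 43 = 0.135 mm per year.
B's length ≈ 0.135 × 46 = 6.2 mm.

6.2 mm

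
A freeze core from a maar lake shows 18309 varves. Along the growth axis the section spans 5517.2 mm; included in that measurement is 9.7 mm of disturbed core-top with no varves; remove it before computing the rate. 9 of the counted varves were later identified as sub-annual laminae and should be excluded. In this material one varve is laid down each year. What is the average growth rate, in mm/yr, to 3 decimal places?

0.301 mm/yr

True varve count = 18309 − 9 = 18300.
Removing the 9.7 mm offcut leaves 5517.2 − 9.7 = 5507.5 mm.
5507.5 mm over 18300 years gives 5507.5 / 18300 ≈ 0.301 mm/yr.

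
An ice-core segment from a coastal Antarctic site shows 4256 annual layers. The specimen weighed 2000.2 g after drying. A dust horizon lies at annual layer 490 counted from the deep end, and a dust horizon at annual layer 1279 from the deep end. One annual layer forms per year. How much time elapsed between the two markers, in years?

789 yr

1279 − 490 = 789 annual layers lie between the two events.
At one annual layer per year, 789 years elapsed between them.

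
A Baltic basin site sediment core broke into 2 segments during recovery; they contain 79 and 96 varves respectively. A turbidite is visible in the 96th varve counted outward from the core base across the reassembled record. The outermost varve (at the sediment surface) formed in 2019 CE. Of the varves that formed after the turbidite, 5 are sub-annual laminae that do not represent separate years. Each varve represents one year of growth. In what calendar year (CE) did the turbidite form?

1945 CE

Total varves = 79 + 96 = 175.
175 − 96 = 79 varves lie beyond the turbidite toward the sediment surface.
Removing the 5 false varves leaves 79 − 5 = 74 true varves beyond the turbidite.
2019 − 74 = 1945 CE.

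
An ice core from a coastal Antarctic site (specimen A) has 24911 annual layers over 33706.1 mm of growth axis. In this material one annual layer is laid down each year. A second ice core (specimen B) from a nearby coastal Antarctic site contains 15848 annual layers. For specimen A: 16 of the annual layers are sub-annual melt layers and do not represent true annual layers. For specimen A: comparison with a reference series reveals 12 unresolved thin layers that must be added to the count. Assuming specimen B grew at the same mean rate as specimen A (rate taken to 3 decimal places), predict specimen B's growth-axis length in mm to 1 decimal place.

21442.3 mm

Specimen A: correcting the raw count gives 24911 − 16 + 12 = 24907 true annual layers.
A: Mean rate = 33706.1 mm / 24907 years ≈ 1.353 mm per year.
Length of B = 1.353 × 15848 = 21442.3 mm.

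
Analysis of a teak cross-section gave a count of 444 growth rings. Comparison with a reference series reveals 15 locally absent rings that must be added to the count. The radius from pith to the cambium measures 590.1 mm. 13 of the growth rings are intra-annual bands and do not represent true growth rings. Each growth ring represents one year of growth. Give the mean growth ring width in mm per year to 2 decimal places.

1.32 mm per year

Adjusted count: 444 − 13 + 15 = 446 growth rings.
Extension rate ≈ 590.1 / 446 = 1.32 mm per year.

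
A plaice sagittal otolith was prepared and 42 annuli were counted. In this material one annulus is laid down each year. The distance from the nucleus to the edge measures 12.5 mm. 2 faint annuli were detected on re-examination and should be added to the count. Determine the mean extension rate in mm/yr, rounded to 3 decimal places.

0.284 mm/yr

Adjusted count: 42 + 2 = 44 annuli.
Mean rate = 12.5 mm / 44 years ≈ 0.284 mm/yr.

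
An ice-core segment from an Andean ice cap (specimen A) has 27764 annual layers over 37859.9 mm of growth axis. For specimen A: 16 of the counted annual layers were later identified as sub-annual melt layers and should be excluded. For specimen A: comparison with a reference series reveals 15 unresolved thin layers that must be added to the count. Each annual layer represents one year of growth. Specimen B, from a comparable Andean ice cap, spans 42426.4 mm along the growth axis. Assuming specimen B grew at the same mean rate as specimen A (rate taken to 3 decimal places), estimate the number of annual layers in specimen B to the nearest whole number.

31104 annual layers

Specimen A: correcting the raw count gives 27764 − 16 + 15 = 27763 true annual layers.
A: Extension rate ≈ 37859.9 / 27763 = 1.364 mm/year.
For B, 42426.4 / 1.364 = 31104.40 years ≈ 31104 annual layers.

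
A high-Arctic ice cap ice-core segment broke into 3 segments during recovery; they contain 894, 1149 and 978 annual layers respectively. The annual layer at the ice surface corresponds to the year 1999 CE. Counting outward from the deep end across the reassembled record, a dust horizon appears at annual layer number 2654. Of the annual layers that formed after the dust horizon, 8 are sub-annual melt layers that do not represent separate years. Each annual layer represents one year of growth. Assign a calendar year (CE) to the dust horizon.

1640 CE

Total annual layers = 894 + 1149 + 978 = 3021.
3021 − 2654 = 367 annual layers lie beyond the dust horizon toward the ice surface.
367 − 8 false = 359 true annual layers after the dust horizon.
1999 − 359 = 1640 CE.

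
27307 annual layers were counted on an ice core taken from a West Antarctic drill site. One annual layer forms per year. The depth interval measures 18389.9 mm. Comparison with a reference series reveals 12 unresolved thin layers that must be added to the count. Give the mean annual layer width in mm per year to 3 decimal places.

Adjusted count: 27307 + 12 = 27319 annual layers.
Mean rate = 18389.9 mm / 27319 years ≈ 0.673 mm per year.

0.673 mm per year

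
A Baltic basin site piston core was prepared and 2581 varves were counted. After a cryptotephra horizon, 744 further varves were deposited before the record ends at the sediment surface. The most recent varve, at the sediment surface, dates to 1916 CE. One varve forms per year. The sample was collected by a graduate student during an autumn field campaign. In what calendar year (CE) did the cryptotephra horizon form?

744 varves post-date the cryptotephra horizon.
The varve at the sediment surface is 1916 CE, so the cryptotephra horizon dates to 1916 − 744 = 1172 CE.

1172 CE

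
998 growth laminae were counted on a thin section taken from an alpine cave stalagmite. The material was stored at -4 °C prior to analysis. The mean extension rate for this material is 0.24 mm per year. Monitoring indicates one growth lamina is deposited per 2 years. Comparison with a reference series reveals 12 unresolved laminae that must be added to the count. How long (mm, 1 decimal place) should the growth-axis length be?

Correcting the raw count gives 998 + 12 = 1010 true growth laminae.
1010 growth laminae at 2 years each span 1010 × 2 = 2020 years.
Length ≈ 0.24 × 2020 = 484.8 mm.

484.8 mm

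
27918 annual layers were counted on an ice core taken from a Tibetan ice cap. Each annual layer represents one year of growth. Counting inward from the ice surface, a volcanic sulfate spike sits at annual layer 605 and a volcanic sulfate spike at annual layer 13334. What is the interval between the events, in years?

13334 − 605 = 12729 annual layers lie between the two events.
One annual layer per year makes the interval 12729 years.

12729 yr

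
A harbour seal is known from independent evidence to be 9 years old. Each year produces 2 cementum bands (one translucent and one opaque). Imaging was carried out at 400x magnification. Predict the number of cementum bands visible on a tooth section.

With 2 cementum bands per year, 9 years would produce 9 × 2 = 18 cementum bands.
So 18 cementum bands should be present.

18 cementum bands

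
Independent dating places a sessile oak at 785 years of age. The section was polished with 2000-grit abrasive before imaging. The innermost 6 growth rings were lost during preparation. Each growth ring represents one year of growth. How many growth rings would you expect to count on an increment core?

Expected growth rings over 785 years: 785.
785 − 6 missed = 779 growth rings expected in the prepared section.

779 growth rings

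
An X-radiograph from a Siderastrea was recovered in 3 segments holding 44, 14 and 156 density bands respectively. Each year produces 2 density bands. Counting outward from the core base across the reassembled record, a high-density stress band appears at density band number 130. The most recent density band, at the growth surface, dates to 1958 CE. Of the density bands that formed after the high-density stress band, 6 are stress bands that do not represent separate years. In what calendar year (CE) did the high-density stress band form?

Total density bands = 44 + 14 + 156 = 214.
Between density band 130 and the growth surface there are 214 − 130 = 84 density bands.
Removing the 6 false density bands leaves 84 − 6 = 78 true density bands beyond the high-density stress band.
78 density bands at 2 per year is 78 / 2 = 39 years.
Counting back 39 years from 1958 CE places the high-density stress band in 1958 − 39 = 1919 CE.

1919 CE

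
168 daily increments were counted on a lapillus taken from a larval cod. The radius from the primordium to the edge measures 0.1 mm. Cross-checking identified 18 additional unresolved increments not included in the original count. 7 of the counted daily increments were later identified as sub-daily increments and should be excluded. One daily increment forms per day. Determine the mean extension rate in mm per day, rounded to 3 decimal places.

0.001 mm per day

Correcting the raw count gives 168 − 7 + 18 = 179 true daily increments.
0.1 mm over 179 days gives 0.1 / 179 ≈ 0.001 mm per day.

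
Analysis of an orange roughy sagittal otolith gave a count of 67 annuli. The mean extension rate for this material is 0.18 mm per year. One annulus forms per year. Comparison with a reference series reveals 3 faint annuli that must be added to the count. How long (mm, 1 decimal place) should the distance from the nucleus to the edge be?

True annulus count = 67 + 3 = 70.
Predicted length = 0.18 mm/year × 70 years = 12.6 mm.

12.6 mm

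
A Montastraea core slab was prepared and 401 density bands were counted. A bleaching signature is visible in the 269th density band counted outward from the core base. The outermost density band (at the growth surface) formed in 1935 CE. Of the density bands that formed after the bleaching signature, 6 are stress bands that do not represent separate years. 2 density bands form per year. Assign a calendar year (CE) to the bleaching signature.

1872 CE

The bleaching signature sits at density band 269 from the core base, so 401 − 269 = 132 density bands formed after it.
132 − 6 false = 126 true density bands after the bleaching signature.
Dividing by 2 density bands per year: 126 / 2 = 63 years.
1935 − 63 = 1872 CE.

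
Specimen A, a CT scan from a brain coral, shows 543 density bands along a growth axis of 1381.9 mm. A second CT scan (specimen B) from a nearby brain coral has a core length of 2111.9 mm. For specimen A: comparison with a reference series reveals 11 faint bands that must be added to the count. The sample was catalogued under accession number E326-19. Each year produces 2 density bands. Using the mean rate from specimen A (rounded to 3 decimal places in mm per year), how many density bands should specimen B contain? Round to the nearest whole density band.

Specimen A: adjusted count: 543 + 11 = 554 density bands.
Specimen A: with 2 density bands per year, 554 / 2 = 277 years.
A: Extension rate ≈ 1381.9 / 277 = 4.989 mm per year.
B spans 2111.9 / 4.989 = 423.31 years; at 2 density bands per year that is 423.31 × 2 ≈ 847 density bands.

847 density bands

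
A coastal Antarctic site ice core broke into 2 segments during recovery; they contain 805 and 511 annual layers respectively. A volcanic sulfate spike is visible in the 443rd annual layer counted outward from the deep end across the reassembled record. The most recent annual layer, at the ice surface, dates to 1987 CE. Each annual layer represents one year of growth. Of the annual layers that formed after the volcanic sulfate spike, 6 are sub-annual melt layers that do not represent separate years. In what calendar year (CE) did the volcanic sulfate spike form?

Total annual layers = 805 + 511 = 1316.
Between annual layer 443 and the ice surface there are 1316 − 443 = 873 annual layers.
Removing the 6 false annual layers leaves 873 − 6 = 867 true annual layers beyond the volcanic sulfate spike.
The annual layer at the ice surface is 1987 CE, so the volcanic sulfate spike dates to 1987 − 867 = 1120 CE.

1120 CE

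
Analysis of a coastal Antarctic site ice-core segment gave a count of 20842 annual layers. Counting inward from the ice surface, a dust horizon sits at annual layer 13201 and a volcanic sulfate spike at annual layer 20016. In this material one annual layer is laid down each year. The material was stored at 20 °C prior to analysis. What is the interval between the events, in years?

20016 − 13201 = 6815 annual layers lie between the two events.
At one annual layer per year, 6815 years elapsed between them.

6815 years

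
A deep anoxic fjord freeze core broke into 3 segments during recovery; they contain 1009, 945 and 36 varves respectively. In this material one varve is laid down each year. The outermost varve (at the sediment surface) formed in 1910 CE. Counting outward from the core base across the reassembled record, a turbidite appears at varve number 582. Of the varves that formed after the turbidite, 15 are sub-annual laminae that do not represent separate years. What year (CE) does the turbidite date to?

Total varves = 1009 + 945 + 36 = 1990.
Between varve 582 and the sediment surface there are 1990 − 582 = 1408 varves.
Excluding 15 false varves: 1408 − 15 = 1393.
The varve at the sediment surface is 1910 CE, so the turbidite dates to 1910 − 1393 = 517 CE.

517 CE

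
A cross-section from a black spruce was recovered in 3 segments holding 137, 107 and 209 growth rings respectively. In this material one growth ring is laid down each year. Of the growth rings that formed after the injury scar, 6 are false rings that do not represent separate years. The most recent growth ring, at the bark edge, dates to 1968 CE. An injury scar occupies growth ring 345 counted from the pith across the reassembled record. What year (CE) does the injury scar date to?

Total growth rings = 137 + 107 + 209 = 453.
The injury scar sits at growth ring 345 from the pith, so 453 − 345 = 108 growth rings formed after it.
Excluding 6 false growth rings: 108 − 6 = 102.
1968 − 102 = 1866 CE.

1866 CE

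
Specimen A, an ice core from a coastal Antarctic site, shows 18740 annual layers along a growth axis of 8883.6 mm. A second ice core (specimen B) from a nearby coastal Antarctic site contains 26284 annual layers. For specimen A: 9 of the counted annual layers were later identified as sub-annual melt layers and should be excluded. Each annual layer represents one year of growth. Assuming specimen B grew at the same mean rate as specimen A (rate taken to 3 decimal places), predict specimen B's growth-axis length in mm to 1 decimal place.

12458.6 mm

Specimen A: correcting the raw count gives 18740 − 9 = 18731 true annual layers.
A: Extension rate ≈ 8883.6 / 18731 = 0.474 mm/year.
B's length ≈ 0.474 × 26284 = 12458.6 mm.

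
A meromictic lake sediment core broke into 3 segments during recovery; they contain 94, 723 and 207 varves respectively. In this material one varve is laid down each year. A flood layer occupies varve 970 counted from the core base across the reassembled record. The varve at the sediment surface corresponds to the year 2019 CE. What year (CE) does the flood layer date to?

Total varves = 94 + 723 + 207 = 1024.
Between varve 970 and the sediment surface there are 1024 − 970 = 54 varves.
2019 − 54 = 1965 CE.

1965 CE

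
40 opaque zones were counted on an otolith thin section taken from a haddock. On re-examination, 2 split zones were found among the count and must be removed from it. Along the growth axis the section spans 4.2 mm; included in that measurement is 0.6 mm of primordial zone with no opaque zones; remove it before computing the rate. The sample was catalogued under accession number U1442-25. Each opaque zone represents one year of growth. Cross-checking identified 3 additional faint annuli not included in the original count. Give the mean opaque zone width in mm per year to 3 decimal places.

0.088 mm per year

Correcting the raw count gives 40 − 2 + 3 = 41 true opaque zones.
The growth record spans 4.2 − 0.6 = 3.6 mm.
Extension rate ≈ 3.6 / 41 = 0.088 mm per year.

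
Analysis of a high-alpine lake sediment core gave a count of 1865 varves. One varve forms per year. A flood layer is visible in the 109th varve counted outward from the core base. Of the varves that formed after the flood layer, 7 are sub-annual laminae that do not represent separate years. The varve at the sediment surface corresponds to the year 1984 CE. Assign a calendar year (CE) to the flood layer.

1865 − 109 = 1756 varves lie beyond the flood layer toward the sediment surface.
Removing the 7 false varves leaves 1756 − 7 = 1749 true varves beyond the flood layer.
1984 − 1749 = 235 CE.

235 CE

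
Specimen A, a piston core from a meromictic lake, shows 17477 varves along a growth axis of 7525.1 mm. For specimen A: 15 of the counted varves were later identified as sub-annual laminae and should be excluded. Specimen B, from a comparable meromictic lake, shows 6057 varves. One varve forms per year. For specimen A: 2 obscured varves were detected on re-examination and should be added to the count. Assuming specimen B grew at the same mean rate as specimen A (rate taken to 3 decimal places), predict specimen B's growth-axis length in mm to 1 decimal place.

2610.6 mm

Specimen A: correcting the raw count gives 17477 − 15 + 2 = 17464 true varves.
A: 7525.1 mm over 17464 years gives 7525.1 / 17464 ≈ 0.431 mm/yr.
B's length ≈ 0.431 × 6057 = 2610.6 mm.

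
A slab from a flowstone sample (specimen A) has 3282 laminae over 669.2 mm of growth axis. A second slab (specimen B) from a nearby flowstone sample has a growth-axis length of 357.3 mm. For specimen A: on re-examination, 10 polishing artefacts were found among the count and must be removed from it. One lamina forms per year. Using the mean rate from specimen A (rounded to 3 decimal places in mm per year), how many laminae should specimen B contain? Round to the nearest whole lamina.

1743 laminae

Specimen A: correcting the raw count gives 3282 − 10 = 3272 true laminae.
A: 669.2 mm over 3272 years gives 669.2 / 3272 ≈ 0.205 mm per year.
B spans 357.3 / 0.205 = 1742.93 years ≈ 1743 laminae.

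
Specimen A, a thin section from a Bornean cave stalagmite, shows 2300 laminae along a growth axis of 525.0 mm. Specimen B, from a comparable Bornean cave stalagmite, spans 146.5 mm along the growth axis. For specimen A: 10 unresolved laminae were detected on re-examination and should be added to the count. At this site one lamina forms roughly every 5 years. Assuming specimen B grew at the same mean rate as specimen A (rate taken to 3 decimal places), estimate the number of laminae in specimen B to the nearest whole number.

Specimen A: correcting the raw count gives 2300 + 10 = 2310 true laminae.
Specimen A: at 5 years per lamina, 2310 × 5 = 11550 years.
A: 525.0 mm over 11550 years gives 525.0 / 11550 ≈ 0.045 mm per year.
Specimen B: 146.5 mm / 0.045 mm per year = 3255.56 years; at 5 years per lamina that is 3255.56 / 5 ≈ 651 laminae.

651 laminae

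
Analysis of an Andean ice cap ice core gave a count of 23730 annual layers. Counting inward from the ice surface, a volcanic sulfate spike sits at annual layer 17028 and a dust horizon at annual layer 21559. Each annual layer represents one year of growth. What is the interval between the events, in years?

4531 years

Separation: 21559 − 17028 = 4531 annual layers.
That is 4531 years at one annual layer per year.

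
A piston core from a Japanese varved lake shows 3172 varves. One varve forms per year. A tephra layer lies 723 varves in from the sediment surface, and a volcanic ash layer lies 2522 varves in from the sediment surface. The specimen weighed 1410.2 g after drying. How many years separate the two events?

1799 years

2522 − 723 = 1799 varves lie between the two events.
At one varve per year, 1799 years elapsed between them.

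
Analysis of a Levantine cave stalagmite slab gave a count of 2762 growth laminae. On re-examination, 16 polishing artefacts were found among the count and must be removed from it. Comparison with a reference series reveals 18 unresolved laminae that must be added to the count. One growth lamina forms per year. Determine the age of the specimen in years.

2764 years

True growth lamina count = 2762 − 16 + 18 = 2764.
One growth lamina per year makes the duration 2764 years.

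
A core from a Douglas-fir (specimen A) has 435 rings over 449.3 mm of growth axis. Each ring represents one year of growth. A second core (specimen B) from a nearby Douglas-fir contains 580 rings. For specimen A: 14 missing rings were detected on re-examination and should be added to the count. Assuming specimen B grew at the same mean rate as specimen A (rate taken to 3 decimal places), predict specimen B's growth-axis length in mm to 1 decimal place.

580.6 mm

Specimen A: adjusted count: 435 + 14 = 449 rings.
A: Mean rate = 449.3 mm / 449 years ≈ 1.001 mm/year.
Length of B = 1.001 × 580 = 580.6 mm.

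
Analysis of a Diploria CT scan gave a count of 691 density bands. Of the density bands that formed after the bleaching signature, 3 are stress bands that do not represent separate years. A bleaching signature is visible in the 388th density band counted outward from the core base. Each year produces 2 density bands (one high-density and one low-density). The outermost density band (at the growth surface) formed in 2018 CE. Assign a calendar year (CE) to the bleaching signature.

1868 CE

Between density band 388 and the growth surface there are 691 − 388 = 303 density bands.
303 − 3 false = 300 true density bands after the bleaching signature.
300 density bands at 2 per year is 300 / 2 = 150 years.
The density band at the growth surface is 2018 CE, so the bleaching signature dates to 2018 − 150 = 1868 CE.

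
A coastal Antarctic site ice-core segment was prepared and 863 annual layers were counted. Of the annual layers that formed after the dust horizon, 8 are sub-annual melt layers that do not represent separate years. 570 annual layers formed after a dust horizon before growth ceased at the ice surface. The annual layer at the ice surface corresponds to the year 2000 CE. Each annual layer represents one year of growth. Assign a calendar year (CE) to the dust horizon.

570 annual layers post-date the dust horizon.
Excluding 8 false annual layers: 570 − 8 = 562.
Counting back 562 years from 2000 CE places the dust horizon in 2000 − 562 = 1438 CE.

1438 CE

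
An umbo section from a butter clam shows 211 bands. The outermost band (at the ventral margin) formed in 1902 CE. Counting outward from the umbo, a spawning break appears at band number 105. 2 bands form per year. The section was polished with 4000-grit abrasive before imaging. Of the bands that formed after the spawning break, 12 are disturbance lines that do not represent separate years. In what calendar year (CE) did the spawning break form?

1855 CE

The spawning break sits at band 105 from the umbo, so 211 − 105 = 106 bands formed after it.
106 − 12 false = 94 true bands after the spawning break.
With 2 bands per year, 94 / 2 = 47 years.
The band at the ventral margin is 1902 CE, so the spawning break dates to 1902 − 47 = 1855 CE.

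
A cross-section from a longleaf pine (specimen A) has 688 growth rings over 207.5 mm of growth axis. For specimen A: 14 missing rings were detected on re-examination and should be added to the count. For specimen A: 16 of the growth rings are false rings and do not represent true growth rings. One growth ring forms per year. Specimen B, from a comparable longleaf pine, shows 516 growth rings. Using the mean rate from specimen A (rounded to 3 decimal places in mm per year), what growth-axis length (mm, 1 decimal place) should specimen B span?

155.8 mm

Specimen A: adjusted count: 688 − 16 + 14 = 686 growth rings.
A: Mean rate = 207.5 mm / 686 years ≈ 0.302 mm/year.
Length of B = 0.302 × 516 = 155.8 mm.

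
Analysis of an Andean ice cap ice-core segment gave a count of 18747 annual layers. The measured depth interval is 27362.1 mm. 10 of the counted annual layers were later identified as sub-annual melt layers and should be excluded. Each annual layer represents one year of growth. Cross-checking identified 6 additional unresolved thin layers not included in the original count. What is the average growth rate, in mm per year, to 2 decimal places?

True annual layer count = 18747 − 10 + 6 = 18743.
Extension rate ≈ 27362.1 / 18743 = 1.46 mm per year.

1.46 mm per year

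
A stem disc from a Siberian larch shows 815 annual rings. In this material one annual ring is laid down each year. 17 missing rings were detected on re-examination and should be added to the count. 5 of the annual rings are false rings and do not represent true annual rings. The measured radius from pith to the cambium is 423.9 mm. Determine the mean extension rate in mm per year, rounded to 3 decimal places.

0.513 mm per year

After corrections the count is 815 − 5 + 17 = 827 annual rings.
423.9 mm over 827 years gives 423.9 / 827 ≈ 0.513 mm per year.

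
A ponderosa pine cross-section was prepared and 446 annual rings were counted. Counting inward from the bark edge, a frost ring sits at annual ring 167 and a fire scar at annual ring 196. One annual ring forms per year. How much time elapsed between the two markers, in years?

Separation: 196 − 167 = 29 annual rings.
One annual ring per year makes the interval 29 years.

29 years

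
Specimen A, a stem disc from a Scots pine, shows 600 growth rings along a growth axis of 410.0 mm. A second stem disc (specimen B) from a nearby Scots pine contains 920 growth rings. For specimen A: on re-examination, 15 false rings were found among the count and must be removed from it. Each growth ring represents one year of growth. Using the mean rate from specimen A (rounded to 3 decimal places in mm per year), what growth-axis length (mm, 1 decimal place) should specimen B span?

644.9 mm

Specimen A: adjusted count: 600 − 15 = 585 growth rings.
A: Mean rate = 410.0 mm / 585 years ≈ 0.701 mm/year.
For B, 0.701 mm/year × 920 years = 644.9 mm.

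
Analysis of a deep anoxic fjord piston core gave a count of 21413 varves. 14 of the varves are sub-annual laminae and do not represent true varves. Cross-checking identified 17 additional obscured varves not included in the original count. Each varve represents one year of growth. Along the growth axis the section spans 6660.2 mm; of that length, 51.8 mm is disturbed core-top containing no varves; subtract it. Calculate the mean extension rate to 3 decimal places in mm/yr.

0.309 mm/yr

Adjusted count: 21413 − 14 + 17 = 21416 varves.
The growth record spans 6660.2 − 51.8 = 6608.4 mm.
Extension rate ≈ 6608.4 / 21416 = 0.309 mm/yr.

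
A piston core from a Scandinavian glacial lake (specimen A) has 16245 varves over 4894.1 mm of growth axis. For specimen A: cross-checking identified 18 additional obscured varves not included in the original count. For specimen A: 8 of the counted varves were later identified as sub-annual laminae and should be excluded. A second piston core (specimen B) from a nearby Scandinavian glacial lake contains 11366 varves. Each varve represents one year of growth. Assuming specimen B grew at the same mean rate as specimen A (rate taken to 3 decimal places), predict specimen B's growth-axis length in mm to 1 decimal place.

Specimen A: adjusted count: 16245 − 8 + 18 = 16255 varves.
A: Extension rate ≈ 4894.1 / 16255 = 0.301 mm/year.
For B, 0.301 mm/year × 11366 years = 3421.2 mm.

3421.2 mm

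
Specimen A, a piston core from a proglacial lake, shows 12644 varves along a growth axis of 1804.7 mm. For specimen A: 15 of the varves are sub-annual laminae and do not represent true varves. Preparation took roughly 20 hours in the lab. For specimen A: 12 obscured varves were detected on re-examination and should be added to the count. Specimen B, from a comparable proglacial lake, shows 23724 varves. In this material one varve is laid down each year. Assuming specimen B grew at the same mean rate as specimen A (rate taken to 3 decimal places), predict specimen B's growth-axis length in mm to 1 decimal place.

3392.5 mm

Specimen A: after corrections the count is 12644 − 15 + 12 = 12641 varves.
A: Mean rate = 1804.7 mm / 12641 years ≈ 0.143 mm/year.
B's length ≈ 0.143 × 23724 = 3392.5 mm.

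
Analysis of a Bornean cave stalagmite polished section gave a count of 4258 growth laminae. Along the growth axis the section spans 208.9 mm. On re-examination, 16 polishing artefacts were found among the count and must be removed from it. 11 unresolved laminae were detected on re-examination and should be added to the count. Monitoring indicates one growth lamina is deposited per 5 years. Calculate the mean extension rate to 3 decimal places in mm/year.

After corrections the count is 4258 − 16 + 11 = 4253 growth laminae.
At 5 years per growth lamina, 4253 × 5 = 21265 years.
Mean rate = 208.9 mm / 21265 years ≈ 0.010 mm/year.

0.010 mm/year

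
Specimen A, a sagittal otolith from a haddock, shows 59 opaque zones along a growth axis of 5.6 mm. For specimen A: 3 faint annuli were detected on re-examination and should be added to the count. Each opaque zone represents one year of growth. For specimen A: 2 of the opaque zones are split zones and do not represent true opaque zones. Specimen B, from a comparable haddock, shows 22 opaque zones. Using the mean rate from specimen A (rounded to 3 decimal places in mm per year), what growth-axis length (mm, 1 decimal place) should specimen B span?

2.0 mm

Specimen A: after corrections the count is 59 − 2 + 3 = 60 opaque zones.
A: 5.6 mm over 60 years gives 5.6 / 60 ≈ 0.093 mm per year.
B's length ≈ 0.093 × 22 = 2.0 mm.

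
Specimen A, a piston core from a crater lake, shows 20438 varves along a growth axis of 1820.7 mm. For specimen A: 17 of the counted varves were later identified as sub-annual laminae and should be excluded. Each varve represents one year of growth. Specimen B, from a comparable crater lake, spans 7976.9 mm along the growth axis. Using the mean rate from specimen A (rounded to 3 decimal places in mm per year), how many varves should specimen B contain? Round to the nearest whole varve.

Specimen A: after corrections the count is 20438 − 17 = 20421 varves.
A: Mean rate = 1820.7 mm / 20421 years ≈ 0.089 mm/yr.
For B, 7976.9 / 0.089 = 89628.09 years ≈ 89628 varves.

89628 varves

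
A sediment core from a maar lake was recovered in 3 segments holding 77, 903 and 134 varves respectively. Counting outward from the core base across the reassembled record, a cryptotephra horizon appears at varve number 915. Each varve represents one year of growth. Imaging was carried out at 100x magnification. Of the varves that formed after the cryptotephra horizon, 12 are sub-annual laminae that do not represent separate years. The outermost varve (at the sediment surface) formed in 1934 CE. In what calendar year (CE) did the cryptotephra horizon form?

1747 CE

Total varves = 77 + 903 + 134 = 1114.
The cryptotephra horizon sits at varve 915 from the core base, so 1114 − 915 = 199 varves formed after it.
Removing the 12 false varves leaves 199 − 12 = 187 true varves beyond the cryptotephra horizon.
The varve at the sediment surface is 1934 CE, so the cryptotephra horizon dates to 1934 − 187 = 1747 CE.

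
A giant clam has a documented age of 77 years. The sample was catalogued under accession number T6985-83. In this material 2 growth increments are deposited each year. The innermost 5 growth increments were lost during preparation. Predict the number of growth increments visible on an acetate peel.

77 years at 2 growth increments per year gives 77 × 2 = 154 growth increments.
Less the 5 uncaptured growth increments: 154 − 5 = 149.

149 growth increments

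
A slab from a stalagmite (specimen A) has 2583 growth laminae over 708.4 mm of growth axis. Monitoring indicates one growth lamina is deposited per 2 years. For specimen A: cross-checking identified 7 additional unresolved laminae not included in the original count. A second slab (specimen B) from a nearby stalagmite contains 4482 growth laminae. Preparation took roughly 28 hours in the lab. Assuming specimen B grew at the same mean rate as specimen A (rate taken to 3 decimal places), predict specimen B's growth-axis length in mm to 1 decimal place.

1228.1 mm

Specimen A: true growth lamina count = 2583 + 7 = 2590.
Specimen A: multiplying by 2 years per growth lamina: 2590 × 2 = 5180 years.
A: 708.4 mm over 5180 years gives 708.4 / 5180 ≈ 0.137 mm/year.
Specimen B: multiplying by 2 years per growth lamina: 4482 × 2 = 8964 years. For B, 0.137 mm/year × 8964 years = 1228.1 mm.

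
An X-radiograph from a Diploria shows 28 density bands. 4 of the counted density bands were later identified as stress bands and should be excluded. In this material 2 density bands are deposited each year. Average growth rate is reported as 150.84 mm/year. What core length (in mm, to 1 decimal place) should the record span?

Adjusted count: 28 − 4 = 24 density bands.
Dividing by 2 density bands per year: 24 / 2 = 12 years.
Length ≈ 150.84 × 12 = 1810.1 mm.

1810.1 mm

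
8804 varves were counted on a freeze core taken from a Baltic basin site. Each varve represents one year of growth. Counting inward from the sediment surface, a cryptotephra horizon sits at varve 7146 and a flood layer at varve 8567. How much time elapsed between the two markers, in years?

1421 years

The two markers are separated by 8567 − 7146 = 1421 varves.
That is 1421 years at one varve per year.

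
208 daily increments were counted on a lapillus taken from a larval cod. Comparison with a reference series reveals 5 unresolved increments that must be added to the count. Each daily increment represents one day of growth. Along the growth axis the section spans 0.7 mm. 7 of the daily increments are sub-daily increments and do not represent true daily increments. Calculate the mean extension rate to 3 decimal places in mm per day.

0.003 mm per day

Adjusted count: 208 − 7 + 5 = 206 daily increments.
Mean rate = 0.7 mm / 206 days ≈ 0.003 mm per day.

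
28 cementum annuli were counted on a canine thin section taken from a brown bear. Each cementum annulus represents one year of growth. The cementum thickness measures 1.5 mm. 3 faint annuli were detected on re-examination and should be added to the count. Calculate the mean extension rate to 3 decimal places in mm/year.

0.048 mm/year

After corrections the count is 28 + 3 = 31 cementum annuli.
Mean rate = 1.5 mm / 31 years ≈ 0.048 mm/year.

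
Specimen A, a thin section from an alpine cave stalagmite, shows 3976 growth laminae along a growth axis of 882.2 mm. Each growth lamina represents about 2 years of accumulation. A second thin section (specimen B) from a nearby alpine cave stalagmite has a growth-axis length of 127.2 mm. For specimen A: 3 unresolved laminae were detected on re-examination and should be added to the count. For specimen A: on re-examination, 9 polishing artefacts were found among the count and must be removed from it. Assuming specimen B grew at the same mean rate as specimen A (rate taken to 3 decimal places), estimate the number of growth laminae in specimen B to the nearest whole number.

573 growth laminae

Specimen A: true growth lamina count = 3976 − 9 + 3 = 3970.
Specimen A: 3970 growth laminae at 2 years each span 3970 × 2 = 7940 years.
A: Extension rate ≈ 882.2 / 7940 = 0.111 mm/year.
For B, 127.2 / 0.111 = 1145.95 years; at 2 years per growth lamina that is 1145.95 / 2 ≈ 573 growth laminae.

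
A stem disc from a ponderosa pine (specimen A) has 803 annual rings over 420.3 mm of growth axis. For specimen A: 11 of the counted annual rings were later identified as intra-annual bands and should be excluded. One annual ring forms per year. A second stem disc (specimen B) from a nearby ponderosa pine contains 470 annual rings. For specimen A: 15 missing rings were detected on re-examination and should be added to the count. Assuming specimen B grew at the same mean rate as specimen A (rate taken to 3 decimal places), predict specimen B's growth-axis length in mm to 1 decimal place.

Specimen A: after corrections the count is 803 − 11 + 15 = 807 annual rings.
A: Mean rate = 420.3 mm / 807 years ≈ 0.521 mm/yr.
For B, 0.521 mm/year × 470 years = 244.9 mm.

244.9 mm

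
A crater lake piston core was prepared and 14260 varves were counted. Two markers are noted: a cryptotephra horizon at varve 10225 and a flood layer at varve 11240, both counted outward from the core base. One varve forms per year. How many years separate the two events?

1015 years

Separation: 11240 − 10225 = 1015 varves.
One varve per year makes the interval 1015 years.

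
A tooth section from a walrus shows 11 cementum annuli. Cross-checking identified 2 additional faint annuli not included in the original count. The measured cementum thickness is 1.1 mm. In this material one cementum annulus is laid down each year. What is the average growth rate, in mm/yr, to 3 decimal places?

0.085 mm/yr

Adjusted count: 11 + 2 = 13 cementum annuli.
1.1 mm over 13 years gives 1.1 / 13 ≈ 0.085 mm/yr.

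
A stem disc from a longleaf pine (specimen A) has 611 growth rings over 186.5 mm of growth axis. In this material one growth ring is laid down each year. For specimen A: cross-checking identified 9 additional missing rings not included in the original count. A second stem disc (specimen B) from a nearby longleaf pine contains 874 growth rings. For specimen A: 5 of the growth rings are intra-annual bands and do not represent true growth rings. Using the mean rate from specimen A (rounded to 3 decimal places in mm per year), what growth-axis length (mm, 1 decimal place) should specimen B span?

Specimen A: true growth ring count = 611 − 5 + 9 = 615.
A: Mean rate = 186.5 mm / 615 years ≈ 0.303 mm per year.
Length of B = 0.303 × 874 = 264.8 mm.

264.8 mm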